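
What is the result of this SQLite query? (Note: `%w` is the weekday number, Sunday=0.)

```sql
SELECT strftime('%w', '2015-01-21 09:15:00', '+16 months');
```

6

First apply '+16 months': 2015-01-21 09:15:00 → 2016-05-21 09:15:00.
2016-05-21 is a Saturday; with Sunday=0 that is 6.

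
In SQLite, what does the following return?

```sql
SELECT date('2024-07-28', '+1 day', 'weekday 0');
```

Advancing 1 more day within July lands on 2024-07-29.
`weekday 0` advances to the next Sunday; 2024-07-29 is a Monday, so it moves forward to 2024-08-04.

2024-08-04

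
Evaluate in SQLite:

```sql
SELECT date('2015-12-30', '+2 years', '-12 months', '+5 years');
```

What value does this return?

Adding +2 years to 2015-12-30 gives 2017-12-30.
Adding -12 months to 2017-12-30 gives 2016-12-30.
Adding +5 years to 2016-12-30 gives 2021-12-30.

2021-12-30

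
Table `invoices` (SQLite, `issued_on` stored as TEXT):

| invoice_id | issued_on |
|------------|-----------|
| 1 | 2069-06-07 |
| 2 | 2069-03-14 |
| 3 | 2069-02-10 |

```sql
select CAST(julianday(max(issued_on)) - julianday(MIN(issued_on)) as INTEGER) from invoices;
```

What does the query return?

MIN = 2069-02-10, MAX = 2069-06-07.
18 days remain in February 2069 after the 10th (28 − 10).
March 2069: 31 days.
April 2069: 30 days.
May 2069: 31 days.
Then 7 days into June 2069.
Total: 18 + 31 + 30 + 31 + 7 = 117.

117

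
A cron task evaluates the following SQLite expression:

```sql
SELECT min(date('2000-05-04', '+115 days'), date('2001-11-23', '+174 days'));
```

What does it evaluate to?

2000-08-27

date('2000-05-04', '+115 days') → 2000-08-27.
date('2001-11-23', '+174 days') → 2002-05-16.
Earlier of the two is 2000-08-27.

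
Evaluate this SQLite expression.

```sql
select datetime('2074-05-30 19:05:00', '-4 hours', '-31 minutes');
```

2074-05-30 14:34:00

-4 hours from 2074-05-30 19:05:00 is 2074-05-30 15:05:00.
-31 minutes from 2074-05-30 15:05:00 is 2074-05-30 14:34:00.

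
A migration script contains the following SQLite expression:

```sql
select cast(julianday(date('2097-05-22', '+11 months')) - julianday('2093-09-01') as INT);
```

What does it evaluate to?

Adding +11 months to 2097-05-22 gives 2098-04-22.
29 days remain in September 2093 after the 1st (30 − 1).
Full months from October 2093 through March 2098 contribute their day counts.
Then 22 days into April 2098.
Total: 29 + 31 + 30 + 31 + 31 + 28 + 31 + 30 + 31 + 30 + 31 + 31 + 30 + 31 + 30 + 31 + 31 + 28 + 31 + 30 + 31 + 30 + 31 + 31 + 30 + 31 + 30 + 31 + 31 + 29 + 31 + 30 + 31 + 30 + 31 + 31 + 30 + 31 + 30 + 31 + 31 + 28 + 31 + 30 + 31 + 30 + 31 + 31 + 30 + 31 + 30 + 31 + 31 + 28 + 31 + 22 = 1694.

1694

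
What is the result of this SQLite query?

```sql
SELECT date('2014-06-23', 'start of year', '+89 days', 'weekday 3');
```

2014-04-02

`start of year` rewinds 2014-06-23 to 2014-01-01.
Applying '+89 days' to 2014-01-01: counting 89 days forward gives 2014-03-31.
`weekday 3` advances to the next Wednesday; 2014-03-31 is a Monday, so it moves forward to 2014-04-02.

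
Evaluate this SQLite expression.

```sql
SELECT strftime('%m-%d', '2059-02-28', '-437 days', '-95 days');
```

09-14

First apply '-437 days', '-95 days': 2059-02-28 → 2057-09-14.
`%m-%d` extracts the month-day: 09-14.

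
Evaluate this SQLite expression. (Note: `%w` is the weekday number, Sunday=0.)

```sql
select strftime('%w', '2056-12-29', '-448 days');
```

5

First apply '-448 days': 2056-12-29 → 2055-10-08.
2055-10-08 is a Friday; with Sunday=0 that is 5.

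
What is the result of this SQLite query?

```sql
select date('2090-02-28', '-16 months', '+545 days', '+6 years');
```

2096-04-26

Adding -16 months to 2090-02-28 gives 2088-10-28.
Applying '+545 days' to 2088-10-28: counting 545 days forward gives 2090-04-26.
Adding +6 years to 2090-04-26 gives 2096-04-26.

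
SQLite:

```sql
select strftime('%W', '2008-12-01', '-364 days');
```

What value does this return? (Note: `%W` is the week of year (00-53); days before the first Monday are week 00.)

49

First apply '-364 days': 2008-12-01 → 2007-12-03.
2007-12-03 is a Monday. SQLite's %W counts Mondays since the year started; the result is 49.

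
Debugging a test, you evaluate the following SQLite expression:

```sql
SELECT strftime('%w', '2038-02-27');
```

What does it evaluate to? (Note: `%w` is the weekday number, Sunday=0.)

2038-02-27 is a Saturday; with Sunday=0 that is 6.

6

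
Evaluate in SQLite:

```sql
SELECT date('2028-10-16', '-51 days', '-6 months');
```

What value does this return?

Applying '-51 days' to 2028-10-16: counting 51 days back gives 2028-08-26.
Adding -6 months to 2028-08-26 gives 2028-02-26.

2028-02-26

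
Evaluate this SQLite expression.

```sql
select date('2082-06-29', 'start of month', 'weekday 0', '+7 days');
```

`start of month` rewinds 2082-06-29 to 2082-06-01.
`weekday 0` advances to the next Sunday; 2082-06-01 is a Monday, so it moves forward to 2082-06-07.
Advancing 7 more days within June lands on 2082-06-14.

2082-06-14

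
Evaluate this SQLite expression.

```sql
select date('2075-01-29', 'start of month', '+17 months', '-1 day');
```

`start of month` rewinds 2075-01-29 to 2075-01-01.
Adding +17 months to 2075-01-01 gives 2076-06-01.
Going back 1 day from 2076-06-01 reaches 2076-05-31 (last day of May, 31 days).

2076-05-31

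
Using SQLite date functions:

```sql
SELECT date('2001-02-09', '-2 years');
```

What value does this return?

Adding -2 years to 2001-02-09 gives 1999-02-09.

1999-02-09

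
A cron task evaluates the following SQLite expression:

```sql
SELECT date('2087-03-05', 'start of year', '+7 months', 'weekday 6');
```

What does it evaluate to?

2087-08-02

`start of year` rewinds 2087-03-05 to 2087-01-01.
Adding +7 months to 2087-01-01 gives 2087-08-01.
`weekday 6` advances to the next Saturday; 2087-08-01 is a Friday, so it moves forward to 2087-08-02.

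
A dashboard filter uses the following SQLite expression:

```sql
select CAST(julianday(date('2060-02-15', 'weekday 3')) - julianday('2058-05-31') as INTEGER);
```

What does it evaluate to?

628

`weekday 3` advances to the next Wednesday; 2060-02-15 is a Sunday, so it moves forward to 2060-02-18.
0 days remain in May 2058 after the 31st (31 − 31).
Full months from June 2058 through January 2060 contribute their day counts.
Then 18 days into February 2060.
Total: 0 + 30 + 31 + 31 + 30 + 31 + 30 + 31 + 31 + 28 + 31 + 30 + 31 + 30 + 31 + 31 + 30 + 31 + 30 + 31 + 31 + 18 = 628.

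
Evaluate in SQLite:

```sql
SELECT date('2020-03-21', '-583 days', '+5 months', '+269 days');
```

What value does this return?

2019-10-12

Applying '-583 days' to 2020-03-21: counting 583 days back gives 2018-08-16.
Adding +5 months to 2018-08-16 gives 2019-01-16.
Applying '+269 days' to 2019-01-16: counting 269 days forward gives 2019-10-12.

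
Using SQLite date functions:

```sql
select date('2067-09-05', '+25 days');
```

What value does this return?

2067-09-30

Advancing 25 more days within September lands on 2067-09-30.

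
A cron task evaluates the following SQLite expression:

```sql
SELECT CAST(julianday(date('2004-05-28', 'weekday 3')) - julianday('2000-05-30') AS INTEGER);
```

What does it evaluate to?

1464

`weekday 3` advances to the next Wednesday; 2004-05-28 is a Friday, so it moves forward to 2004-06-02.
1 day remains in May 2000 after the 30th (31 − 30).
Full months from June 2000 through May 2004 contribute their day counts.
Then 2 days into June 2004.
Total: 1 + 30 + 31 + 31 + 30 + 31 + 30 + 31 + 31 + 28 + 31 + 30 + 31 + 30 + 31 + 31 + 30 + 31 + 30 + 31 + 31 + 28 + 31 + 30 + 31 + 30 + 31 + 31 + 30 + 31 + 30 + 31 + 31 + 28 + 31 + 30 + 31 + 30 + 31 + 31 + 30 + 31 + 30 + 31 + 31 + 29 + 31 + 30 + 31 + 2 = 1464.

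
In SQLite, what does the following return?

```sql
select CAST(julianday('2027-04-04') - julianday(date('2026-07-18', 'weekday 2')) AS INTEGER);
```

257

`weekday 2` advances to the next Tuesday; 2026-07-18 is a Saturday, so it moves forward to 2026-07-21.
10 days remain in July 2026 after the 21st (31 − 21).
Full months from August 2026 through March 2027 contribute their day counts.
Then 4 days into April 2027.
Total: 10 + 31 + 30 + 31 + 30 + 31 + 31 + 28 + 31 + 4 = 257.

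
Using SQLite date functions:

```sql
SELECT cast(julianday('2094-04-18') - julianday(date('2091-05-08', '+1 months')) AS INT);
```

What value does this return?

1045

Adding +1 month to 2091-05-08 gives 2091-06-08.
22 days remain in June 2091 after the 8th (30 − 8).
Full months from July 2091 through March 2094 contribute their day counts.
Then 18 days into April 2094.
Total: 22 + 31 + 31 + 30 + 31 + 30 + 31 + 31 + 29 + 31 + 30 + 31 + 30 + 31 + 31 + 30 + 31 + 30 + 31 + 31 + 28 + 31 + 30 + 31 + 30 + 31 + 31 + 30 + 31 + 30 + 31 + 31 + 28 + 31 + 18 = 1045.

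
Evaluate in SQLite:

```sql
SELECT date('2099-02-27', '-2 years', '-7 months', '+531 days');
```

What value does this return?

2098-01-09

Adding -2 years to 2099-02-27 gives 2097-02-27.
Adding -7 months to 2097-02-27 gives 2096-07-27.
Applying '+531 days' to 2096-07-27: counting 531 days forward gives 2098-01-09.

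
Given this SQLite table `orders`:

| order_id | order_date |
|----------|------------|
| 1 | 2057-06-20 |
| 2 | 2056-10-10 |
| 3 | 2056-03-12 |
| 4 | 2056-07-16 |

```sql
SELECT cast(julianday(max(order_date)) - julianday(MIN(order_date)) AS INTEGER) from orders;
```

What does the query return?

MIN = 2056-03-12, MAX = 2057-06-20.
19 days remain in March 2056 after the 12th (31 − 12).
Full months from April 2056 through May 2057 contribute their day counts.
Then 20 days into June 2057.
Total: 19 + 30 + 31 + 30 + 31 + 31 + 30 + 31 + 30 + 31 + 31 + 28 + 31 + 30 + 31 + 20 = 465.

465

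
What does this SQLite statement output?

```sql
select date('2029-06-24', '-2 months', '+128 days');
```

2029-08-30

Adding -2 months to 2029-06-24 gives 2029-04-24.
Applying '+128 days' to 2029-04-24: counting 128 days forward gives 2029-08-30.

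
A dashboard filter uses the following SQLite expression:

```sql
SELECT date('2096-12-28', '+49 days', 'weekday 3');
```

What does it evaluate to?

Applying '+49 days' to 2096-12-28: counting 49 days forward gives 2097-02-15.
`weekday 3` advances to the next Wednesday; 2097-02-15 is a Friday, so it moves forward to 2097-02-20.

2097-02-20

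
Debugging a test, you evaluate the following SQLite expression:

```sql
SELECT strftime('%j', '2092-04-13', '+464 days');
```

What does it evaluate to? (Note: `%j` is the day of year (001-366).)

202

First apply '+464 days': 2092-04-13 → 2093-07-21.
Day-of-year for 2093-07-21: days since 2093-01-01 inclusive = 202, zero-padded to 202.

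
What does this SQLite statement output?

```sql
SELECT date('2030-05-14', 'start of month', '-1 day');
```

2030-04-30

`start of month` rewinds 2030-05-14 to 2030-05-01.
Going back 1 day from 2030-05-01 reaches 2030-04-30 (last day of April, 30 days).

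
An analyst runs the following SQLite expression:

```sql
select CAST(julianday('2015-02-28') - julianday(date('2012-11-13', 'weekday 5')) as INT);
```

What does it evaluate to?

834

`weekday 5` advances to the next Friday; 2012-11-13 is a Tuesday, so it moves forward to 2012-11-16.
14 days remain in November 2012 after the 16th (30 − 16).
Full months from December 2012 through January 2015 contribute their day counts.
Then 28 days into February 2015.
Total: 14 + 31 + 31 + 28 + 31 + 30 + 31 + 30 + 31 + 31 + 30 + 31 + 30 + 31 + 31 + 28 + 31 + 30 + 31 + 30 + 31 + 31 + 30 + 31 + 30 + 31 + 31 + 28 = 834.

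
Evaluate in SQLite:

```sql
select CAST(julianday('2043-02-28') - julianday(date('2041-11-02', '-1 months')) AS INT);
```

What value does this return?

514

Adding -1 month to 2041-11-02 gives 2041-10-02.
29 days remain in October 2041 after the 2nd (31 − 2).
Full months from November 2041 through January 2043 contribute their day counts.
Then 28 days into February 2043.
Total: 29 + 30 + 31 + 31 + 28 + 31 + 30 + 31 + 30 + 31 + 31 + 30 + 31 + 30 + 31 + 31 + 28 = 514.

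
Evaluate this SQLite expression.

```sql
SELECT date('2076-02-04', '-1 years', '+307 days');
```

Adding -1 year to 2076-02-04 gives 2075-02-04.
Applying '+307 days' to 2075-02-04: counting 307 days forward gives 2075-12-08.

2075-12-08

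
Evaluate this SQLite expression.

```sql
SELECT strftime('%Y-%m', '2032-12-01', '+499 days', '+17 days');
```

2034-05

First apply '+499 days', '+17 days': 2032-12-01 → 2034-05-01.
`%Y-%m` extracts the year-month: 2034-05.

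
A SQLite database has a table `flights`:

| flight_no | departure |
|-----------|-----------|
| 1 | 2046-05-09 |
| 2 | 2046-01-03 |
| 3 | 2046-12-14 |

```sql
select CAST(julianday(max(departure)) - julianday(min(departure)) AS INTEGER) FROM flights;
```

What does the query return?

MIN = 2046-01-03, MAX = 2046-12-14.
28 days remain in January 2046 after the 3rd (31 − 3).
Full months from February 2046 through November 2046 contribute their day counts.
Then 14 days into December 2046.
Total: 28 + 28 + 31 + 30 + 31 + 30 + 31 + 31 + 30 + 31 + 30 + 14 = 345.

345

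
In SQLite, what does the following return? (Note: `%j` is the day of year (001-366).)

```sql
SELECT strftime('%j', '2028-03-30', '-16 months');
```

334

First apply '-16 months': 2028-03-30 → 2026-11-30.
Day-of-year for 2026-11-30: days since 2026-01-01 inclusive = 334, zero-padded to 334.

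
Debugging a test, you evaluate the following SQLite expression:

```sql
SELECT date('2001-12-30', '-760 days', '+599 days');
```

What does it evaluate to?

Applying '-760 days' to 2001-12-30: counting 760 days back gives 1999-12-01.
Applying '+599 days' to 1999-12-01: counting 599 days forward gives 2001-07-22.

2001-07-22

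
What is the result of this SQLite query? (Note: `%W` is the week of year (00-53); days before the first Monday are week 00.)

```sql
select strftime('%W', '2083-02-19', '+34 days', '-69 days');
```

First apply '+34 days', '-69 days': 2083-02-19 → 2083-01-15.
2083-01-15 is a Friday. SQLite's %W counts Mondays since the year started; the result is 02.

02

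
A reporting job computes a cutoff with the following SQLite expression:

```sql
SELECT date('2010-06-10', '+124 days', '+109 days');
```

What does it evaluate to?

2011-01-29

Applying '+124 days' to 2010-06-10: counting 124 days forward gives 2010-10-12.
Applying '+109 days' to 2010-10-12: counting 109 days forward gives 2011-01-29.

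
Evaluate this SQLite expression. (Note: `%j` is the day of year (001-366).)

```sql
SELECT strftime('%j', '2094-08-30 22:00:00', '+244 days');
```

First apply '+244 days': 2094-08-30 22:00:00 → 2095-05-01 22:00:00.
Day-of-year for 2095-05-01: days since 2095-01-01 inclusive = 121, zero-padded to 121.

121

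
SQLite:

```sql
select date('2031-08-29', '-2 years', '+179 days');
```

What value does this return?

Adding -2 years to 2031-08-29 gives 2029-08-29.
Applying '+179 days' to 2029-08-29: counting 179 days forward gives 2030-02-24.

2030-02-24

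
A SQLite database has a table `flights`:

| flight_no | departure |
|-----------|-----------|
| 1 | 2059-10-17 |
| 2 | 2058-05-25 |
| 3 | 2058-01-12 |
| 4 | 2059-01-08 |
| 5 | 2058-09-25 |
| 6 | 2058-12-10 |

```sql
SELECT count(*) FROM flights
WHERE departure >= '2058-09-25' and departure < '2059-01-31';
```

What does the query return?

Rows in [2058-09-25, 2059-01-31): 2059-01-08, 2058-09-25, 2058-12-10 → 3 rows.

3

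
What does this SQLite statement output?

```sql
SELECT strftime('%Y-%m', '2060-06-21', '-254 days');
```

2059-10

First apply '-254 days': 2060-06-21 → 2059-10-11.
`%Y-%m` extracts the year-month: 2059-10.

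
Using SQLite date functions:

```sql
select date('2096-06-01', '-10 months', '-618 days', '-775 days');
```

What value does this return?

2091-10-08

Adding -10 months to 2096-06-01 gives 2095-08-01.
Applying '-618 days' to 2095-08-01: counting 618 days back gives 2093-11-21.
Applying '-775 days' to 2093-11-21: counting 775 days back gives 2091-10-08.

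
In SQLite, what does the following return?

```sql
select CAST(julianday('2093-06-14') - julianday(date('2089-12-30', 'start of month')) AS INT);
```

1291

`start of month` rewinds 2089-12-30 to 2089-12-01.
30 days remain in December 2089 after the 1st (31 − 1).
Full months from January 2090 through May 2093 contribute their day counts.
Then 14 days into June 2093.
Total: 30 + 31 + 28 + 31 + 30 + 31 + 30 + 31 + 31 + 30 + 31 + 30 + 31 + 31 + 28 + 31 + 30 + 31 + 30 + 31 + 31 + 30 + 31 + 30 + 31 + 31 + 29 + 31 + 30 + 31 + 30 + 31 + 31 + 30 + 31 + 30 + 31 + 31 + 28 + 31 + 30 + 31 + 14 = 1291.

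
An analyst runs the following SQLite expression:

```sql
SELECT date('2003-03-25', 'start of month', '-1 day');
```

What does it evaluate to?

2003-02-28

`start of month` rewinds 2003-03-25 to 2003-03-01.
Going back 1 day from 2003-03-01 reaches 2003-02-28 (last day of February, 28 days).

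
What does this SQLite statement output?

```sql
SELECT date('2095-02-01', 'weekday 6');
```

`weekday 6` advances to the next Saturday; 2095-02-01 is a Tuesday, so it moves forward to 2095-02-05.

2095-02-05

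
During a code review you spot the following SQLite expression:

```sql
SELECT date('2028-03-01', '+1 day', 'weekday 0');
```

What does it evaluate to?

2028-03-05

Advancing 1 more day within March lands on 2028-03-02.
`weekday 0` advances to the next Sunday; 2028-03-02 is a Thursday, so it moves forward to 2028-03-05.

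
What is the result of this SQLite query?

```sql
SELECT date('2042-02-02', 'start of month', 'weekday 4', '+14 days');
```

2042-02-20

`start of month` rewinds 2042-02-02 to 2042-02-01.
`weekday 4` advances to the next Thursday; 2042-02-01 is a Saturday, so it moves forward to 2042-02-06.
Advancing 14 more days within February lands on 2042-02-20.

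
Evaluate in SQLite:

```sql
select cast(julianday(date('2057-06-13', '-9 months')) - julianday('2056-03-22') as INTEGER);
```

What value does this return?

Adding -9 months to 2057-06-13 gives 2056-09-13.
9 days remain in March 2056 after the 22nd (31 − 22).
April 2056: 30 days.
May 2056: 31 days.
June 2056: 30 days.
July 2056: 31 days.
August 2056: 31 days.
Then 13 days into September 2056.
Total: 9 + 30 + 31 + 30 + 31 + 31 + 13 = 175.

175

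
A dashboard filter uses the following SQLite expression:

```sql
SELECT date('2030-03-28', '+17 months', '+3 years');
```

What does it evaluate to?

Adding +17 months to 2030-03-28 gives 2031-08-28.
Adding +3 years to 2031-08-28 gives 2034-08-28.

2034-08-28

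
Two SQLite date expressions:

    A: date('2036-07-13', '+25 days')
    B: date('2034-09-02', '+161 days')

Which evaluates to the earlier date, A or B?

A = 2036-08-07.
B = 2035-02-10.
B is earlier.

B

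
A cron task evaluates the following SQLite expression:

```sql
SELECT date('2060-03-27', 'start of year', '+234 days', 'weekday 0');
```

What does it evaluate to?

`start of year` rewinds 2060-03-27 to 2060-01-01.
Applying '+234 days' to 2060-01-01: counting 234 days forward gives 2060-08-22.
`weekday 0` advances to the next Sunday; 2060-08-22 is already a Sunday, so it stays at 2060-08-22.

2060-08-22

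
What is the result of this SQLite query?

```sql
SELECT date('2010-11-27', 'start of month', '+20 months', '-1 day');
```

2012-06-30

`start of month` rewinds 2010-11-27 to 2010-11-01.
Adding +20 months to 2010-11-01 gives 2012-07-01.
Going back 1 day from 2012-07-01 reaches 2012-06-30 (last day of June, 30 days).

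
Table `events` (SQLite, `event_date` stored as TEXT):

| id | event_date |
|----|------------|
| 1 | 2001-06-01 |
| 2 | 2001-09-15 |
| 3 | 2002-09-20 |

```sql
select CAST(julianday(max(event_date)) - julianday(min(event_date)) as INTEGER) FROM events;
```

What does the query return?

MIN = 2001-06-01, MAX = 2002-09-20.
29 days remain in June 2001 after the 1st (30 − 1).
Full months from July 2001 through August 2002 contribute their day counts.
Then 20 days into September 2002.
Total: 29 + 31 + 31 + 30 + 31 + 30 + 31 + 31 + 28 + 31 + 30 + 31 + 30 + 31 + 31 + 20 = 476.

476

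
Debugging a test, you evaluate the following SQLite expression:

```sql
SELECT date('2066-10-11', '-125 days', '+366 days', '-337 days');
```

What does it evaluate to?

2066-07-07

Applying '-125 days' to 2066-10-11: counting 125 days back gives 2066-06-08.
Applying '+366 days' to 2066-06-08: counting 366 days forward gives 2067-06-09.
Applying '-337 days' to 2067-06-09: counting 337 days back gives 2066-07-07.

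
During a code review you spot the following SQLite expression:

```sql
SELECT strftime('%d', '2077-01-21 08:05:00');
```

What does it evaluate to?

21

`%d` extracts the 2-digit day of month: 21.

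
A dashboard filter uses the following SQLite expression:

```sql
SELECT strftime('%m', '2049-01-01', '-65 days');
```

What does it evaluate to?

First apply '-65 days': 2049-01-01 → 2048-10-28.
`%m` extracts the 2-digit month (01-12): 10.

10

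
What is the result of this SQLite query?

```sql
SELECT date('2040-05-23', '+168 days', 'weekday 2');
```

Applying '+168 days' to 2040-05-23: counting 168 days forward gives 2040-11-07.
`weekday 2` advances to the next Tuesday; 2040-11-07 is a Wednesday, so it moves forward to 2040-11-13.

2040-11-13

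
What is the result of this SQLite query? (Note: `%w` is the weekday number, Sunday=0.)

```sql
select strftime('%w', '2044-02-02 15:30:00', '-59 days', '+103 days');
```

4

First apply '-59 days', '+103 days': 2044-02-02 15:30:00 → 2044-03-17 15:30:00.
2044-03-17 is a Thursday; with Sunday=0 that is 4.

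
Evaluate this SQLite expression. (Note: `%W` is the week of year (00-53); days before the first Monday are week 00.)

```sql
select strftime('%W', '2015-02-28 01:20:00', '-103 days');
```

46

First apply '-103 days': 2015-02-28 01:20:00 → 2014-11-17 01:20:00.
2014-11-17 is a Monday. SQLite's %W counts Mondays since the year started; the result is 46.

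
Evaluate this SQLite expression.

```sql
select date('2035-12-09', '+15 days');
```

Advancing 15 more days within December lands on 2035-12-24.

2035-12-24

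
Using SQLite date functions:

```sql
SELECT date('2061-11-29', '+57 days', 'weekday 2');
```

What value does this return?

Applying '+57 days' to 2061-11-29: counting 57 days forward gives 2062-01-25.
`weekday 2` advances to the next Tuesday; 2062-01-25 is a Wednesday, so it moves forward to 2062-01-31.

2062-01-31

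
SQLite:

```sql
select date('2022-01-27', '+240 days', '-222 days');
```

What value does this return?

2022-02-14

Applying '+240 days' to 2022-01-27: counting 240 days forward gives 2022-09-24.
Applying '-222 days' to 2022-09-24: counting 222 days back gives 2022-02-14.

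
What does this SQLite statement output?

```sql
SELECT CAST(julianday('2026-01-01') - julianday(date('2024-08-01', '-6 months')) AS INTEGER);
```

Adding -6 months to 2024-08-01 gives 2024-02-01.
28 days remain in February 2024 after the 1st (29 − 1).
Full months from March 2024 through December 2025 contribute their day counts.
Then 1 day into January 2026.
Total: 28 + 31 + 30 + 31 + 30 + 31 + 31 + 30 + 31 + 30 + 31 + 31 + 28 + 31 + 30 + 31 + 30 + 31 + 31 + 30 + 31 + 30 + 31 + 1 = 700.

700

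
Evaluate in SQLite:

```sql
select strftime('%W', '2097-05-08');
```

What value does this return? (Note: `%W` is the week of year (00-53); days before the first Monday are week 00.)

18

2097-05-08 is a Wednesday. SQLite's %W counts Mondays since the year started; the result is 18.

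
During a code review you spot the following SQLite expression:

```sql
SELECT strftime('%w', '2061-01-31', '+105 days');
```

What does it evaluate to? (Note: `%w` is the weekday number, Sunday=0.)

1

First apply '+105 days': 2061-01-31 → 2061-05-16.
2061-05-16 is a Monday; with Sunday=0 that is 1.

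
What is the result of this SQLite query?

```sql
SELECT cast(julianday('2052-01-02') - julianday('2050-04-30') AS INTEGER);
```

0 days remain in April 2050 after the 30th (30 − 30).
Full months from May 2050 through December 2051 contribute their day counts.
Then 2 days into January 2052.
Total: 0 + 31 + 30 + 31 + 31 + 30 + 31 + 30 + 31 + 31 + 28 + 31 + 30 + 31 + 30 + 31 + 31 + 30 + 31 + 30 + 31 + 2 = 612.

612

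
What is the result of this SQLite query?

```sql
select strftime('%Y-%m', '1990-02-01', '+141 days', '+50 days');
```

1990-08

First apply '+141 days', '+50 days': 1990-02-01 → 1990-08-11.
`%Y-%m` extracts the year-month: 1990-08.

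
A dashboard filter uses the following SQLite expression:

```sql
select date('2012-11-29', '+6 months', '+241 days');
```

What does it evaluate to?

Adding +6 months to 2012-11-29 gives 2013-05-29.
Applying '+241 days' to 2013-05-29: counting 241 days forward gives 2014-01-25.

2014-01-25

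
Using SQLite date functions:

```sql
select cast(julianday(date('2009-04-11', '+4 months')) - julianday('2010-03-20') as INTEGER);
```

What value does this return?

-221

Adding +4 months to 2009-04-11 gives 2009-08-11.
20 days remain in August 2009 after the 11th (31 − 11).
Full months from September 2009 through February 2010 contribute their day counts.
Then 20 days into March 2010.
Total: 20 + 30 + 31 + 30 + 31 + 31 + 28 + 20 = 221.
The subtraction is earlier − later, so the result is −221 → -221.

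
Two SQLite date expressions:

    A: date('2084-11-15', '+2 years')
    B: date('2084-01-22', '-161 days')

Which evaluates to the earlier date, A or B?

A = 2086-11-15.
B = 2083-08-14.
B is earlier.

B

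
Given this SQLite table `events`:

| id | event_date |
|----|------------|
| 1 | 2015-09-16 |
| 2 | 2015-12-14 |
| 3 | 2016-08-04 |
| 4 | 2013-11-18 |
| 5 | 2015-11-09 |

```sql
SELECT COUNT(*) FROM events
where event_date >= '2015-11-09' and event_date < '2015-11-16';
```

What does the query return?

1

Rows in [2015-11-09, 2015-11-16): 2015-11-09 → 1 row.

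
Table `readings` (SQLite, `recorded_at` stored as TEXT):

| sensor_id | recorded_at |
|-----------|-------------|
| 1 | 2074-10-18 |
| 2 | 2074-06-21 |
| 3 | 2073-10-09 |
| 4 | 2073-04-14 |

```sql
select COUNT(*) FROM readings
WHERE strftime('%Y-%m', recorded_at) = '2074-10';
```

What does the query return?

Rows with year-month 2074-10: 2074-10-18 → 1.

1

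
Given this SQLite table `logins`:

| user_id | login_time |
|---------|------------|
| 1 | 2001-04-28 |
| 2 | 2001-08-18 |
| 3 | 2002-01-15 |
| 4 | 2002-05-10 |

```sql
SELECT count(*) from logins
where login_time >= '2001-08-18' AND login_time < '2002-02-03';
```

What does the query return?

Rows in [2001-08-18, 2002-02-03): 2001-08-18, 2002-01-15 → 2 rows.

2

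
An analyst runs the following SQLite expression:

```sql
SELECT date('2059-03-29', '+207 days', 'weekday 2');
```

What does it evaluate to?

Applying '+207 days' to 2059-03-29: counting 207 days forward gives 2059-10-22.
`weekday 2` advances to the next Tuesday; 2059-10-22 is a Wednesday, so it moves forward to 2059-10-28.

2059-10-28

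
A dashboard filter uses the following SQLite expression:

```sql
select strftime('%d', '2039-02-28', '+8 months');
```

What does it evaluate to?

28

First apply '+8 months': 2039-02-28 → 2039-10-28.
`%d` extracts the 2-digit day of month: 28.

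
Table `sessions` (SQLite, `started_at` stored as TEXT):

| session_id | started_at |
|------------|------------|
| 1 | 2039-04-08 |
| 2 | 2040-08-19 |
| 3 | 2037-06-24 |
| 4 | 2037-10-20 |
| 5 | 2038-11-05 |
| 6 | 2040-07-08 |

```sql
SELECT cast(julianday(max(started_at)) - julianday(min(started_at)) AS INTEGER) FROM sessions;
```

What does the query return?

1152

MIN = 2037-06-24, MAX = 2040-08-19.
6 days remain in June 2037 after the 24th (30 − 24).
Full months from July 2037 through July 2040 contribute their day counts.
Then 19 days into August 2040.
Total: 6 + 31 + 31 + 30 + 31 + 30 + 31 + 31 + 28 + 31 + 30 + 31 + 30 + 31 + 31 + 30 + 31 + 30 + 31 + 31 + 28 + 31 + 30 + 31 + 30 + 31 + 31 + 30 + 31 + 30 + 31 + 31 + 29 + 31 + 30 + 31 + 30 + 31 + 19 = 1152.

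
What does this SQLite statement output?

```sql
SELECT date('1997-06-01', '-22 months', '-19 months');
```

Adding -22 months to 1997-06-01 gives 1995-08-01.
Adding -19 months to 1995-08-01 gives 1994-01-01.

1994-01-01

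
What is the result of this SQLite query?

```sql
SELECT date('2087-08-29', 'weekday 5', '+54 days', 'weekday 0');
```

2087-10-26

`weekday 5` advances to the next Friday; 2087-08-29 is already a Friday, so it stays at 2087-08-29.
Applying '+54 days' to 2087-08-29: counting 54 days forward gives 2087-10-22.
`weekday 0` advances to the next Sunday; 2087-10-22 is a Wednesday, so it moves forward to 2087-10-26.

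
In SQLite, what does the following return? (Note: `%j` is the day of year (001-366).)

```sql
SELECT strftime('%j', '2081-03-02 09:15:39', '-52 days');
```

009

First apply '-52 days': 2081-03-02 09:15:39 → 2081-01-09 09:15:39.
Day-of-year for 2081-01-09: days since 2081-01-01 inclusive = 9, zero-padded to 009.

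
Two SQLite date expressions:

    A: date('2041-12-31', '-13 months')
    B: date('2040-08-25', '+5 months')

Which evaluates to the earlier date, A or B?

A

A = 2040-12-01.
B = 2041-01-25.
A is earlier.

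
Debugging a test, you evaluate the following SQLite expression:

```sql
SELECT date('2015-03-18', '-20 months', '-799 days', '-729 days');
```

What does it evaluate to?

Adding -20 months to 2015-03-18 gives 2013-07-18.
Applying '-799 days' to 2013-07-18: counting 799 days back gives 2011-05-11.
Applying '-729 days' to 2011-05-11: counting 729 days back gives 2009-05-12.

2009-05-12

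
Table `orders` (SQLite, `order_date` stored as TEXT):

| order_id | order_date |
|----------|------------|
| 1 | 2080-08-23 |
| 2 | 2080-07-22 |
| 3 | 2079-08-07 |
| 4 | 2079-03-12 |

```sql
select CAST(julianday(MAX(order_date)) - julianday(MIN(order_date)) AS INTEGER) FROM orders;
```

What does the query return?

530

MIN = 2079-03-12, MAX = 2080-08-23.
19 days remain in March 2079 after the 12th (31 − 12).
Full months from April 2079 through July 2080 contribute their day counts.
Then 23 days into August 2080.
Total: 19 + 30 + 31 + 30 + 31 + 31 + 30 + 31 + 30 + 31 + 31 + 29 + 31 + 30 + 31 + 30 + 31 + 23 = 530.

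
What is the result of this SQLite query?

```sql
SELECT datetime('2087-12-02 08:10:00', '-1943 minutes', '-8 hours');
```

2087-11-30 15:47:00

1943 minutes = 32h 23m; -1943 minutes from 2087-12-02 08:10:00 is 2087-11-30 23:47:00 (crosses midnight).
-8 hours from 2087-11-30 23:47:00 is 2087-11-30 15:47:00.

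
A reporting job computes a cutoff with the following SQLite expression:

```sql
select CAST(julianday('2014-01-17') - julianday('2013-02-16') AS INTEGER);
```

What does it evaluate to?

12 days remain in February 2013 after the 16th (28 − 16).
Full months from March 2013 through December 2013 contribute their day counts.
Then 17 days into January 2014.
Total: 12 + 31 + 30 + 31 + 30 + 31 + 31 + 30 + 31 + 30 + 31 + 17 = 335.

335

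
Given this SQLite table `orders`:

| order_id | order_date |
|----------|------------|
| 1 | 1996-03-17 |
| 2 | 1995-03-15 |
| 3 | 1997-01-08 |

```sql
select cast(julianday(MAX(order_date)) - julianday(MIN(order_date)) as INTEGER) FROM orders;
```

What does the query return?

665

MIN = 1995-03-15, MAX = 1997-01-08.
16 days remain in March 1995 after the 15th (31 − 15).
Full months from April 1995 through December 1996 contribute their day counts.
Then 8 days into January 1997.
Total: 16 + 30 + 31 + 30 + 31 + 31 + 30 + 31 + 30 + 31 + 31 + 29 + 31 + 30 + 31 + 30 + 31 + 31 + 30 + 31 + 30 + 31 + 8 = 665.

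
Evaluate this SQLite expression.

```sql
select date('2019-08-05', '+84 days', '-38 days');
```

Applying '+84 days' to 2019-08-05: counting 84 days forward gives 2019-10-28.
Going back 28 days from 2019-10-28 reaches 2019-09-30 (last day of September, 30 days).
Going back 10 days within September lands on 2019-09-20.

2019-09-20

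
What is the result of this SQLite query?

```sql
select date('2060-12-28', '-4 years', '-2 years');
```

2054-12-28

Adding -4 years to 2060-12-28 gives 2056-12-28.
Adding -2 years to 2056-12-28 gives 2054-12-28.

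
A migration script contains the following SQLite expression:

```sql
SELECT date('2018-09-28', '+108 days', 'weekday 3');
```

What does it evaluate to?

2019-01-16

Applying '+108 days' to 2018-09-28: counting 108 days forward gives 2019-01-14.
`weekday 3` advances to the next Wednesday; 2019-01-14 is a Monday, so it moves forward to 2019-01-16.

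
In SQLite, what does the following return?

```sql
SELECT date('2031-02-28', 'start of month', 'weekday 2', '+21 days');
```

`start of month` rewinds 2031-02-28 to 2031-02-01.
`weekday 2` advances to the next Tuesday; 2031-02-01 is a Saturday, so it moves forward to 2031-02-04.
Advancing 21 more days within February lands on 2031-02-25.

2031-02-25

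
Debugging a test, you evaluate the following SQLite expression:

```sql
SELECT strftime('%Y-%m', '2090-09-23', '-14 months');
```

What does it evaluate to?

2089-07

First apply '-14 months': 2090-09-23 → 2089-07-23.
`%Y-%m` extracts the year-month: 2089-07.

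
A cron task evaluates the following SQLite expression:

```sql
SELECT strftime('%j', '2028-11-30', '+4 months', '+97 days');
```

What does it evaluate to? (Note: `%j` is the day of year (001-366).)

186

First apply '+4 months', '+97 days': 2028-11-30 → 2029-07-05.
Day-of-year for 2029-07-05: days since 2029-01-01 inclusive = 186, zero-padded to 186.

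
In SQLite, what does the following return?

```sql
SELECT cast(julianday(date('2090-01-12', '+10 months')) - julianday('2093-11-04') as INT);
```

-1088

Adding +10 months to 2090-01-12 gives 2090-11-12.
18 days remain in November 2090 after the 12th (30 − 12).
Full months from December 2090 through October 2093 contribute their day counts.
Then 4 days into November 2093.
Total: 18 + 31 + 31 + 28 + 31 + 30 + 31 + 30 + 31 + 31 + 30 + 31 + 30 + 31 + 31 + 29 + 31 + 30 + 31 + 30 + 31 + 31 + 30 + 31 + 30 + 31 + 31 + 28 + 31 + 30 + 31 + 30 + 31 + 31 + 30 + 31 + 4 = 1088.
The subtraction is earlier − later, so the result is −1088 → -1088.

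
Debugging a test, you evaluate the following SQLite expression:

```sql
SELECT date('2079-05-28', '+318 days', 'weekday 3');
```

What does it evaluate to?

2080-04-10

Applying '+318 days' to 2079-05-28: counting 318 days forward gives 2080-04-10.
`weekday 3` advances to the next Wednesday; 2080-04-10 is already a Wednesday, so it stays at 2080-04-10.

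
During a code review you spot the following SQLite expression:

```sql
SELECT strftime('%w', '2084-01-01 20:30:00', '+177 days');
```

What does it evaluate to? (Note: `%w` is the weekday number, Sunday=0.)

First apply '+177 days': 2084-01-01 20:30:00 → 2084-06-26 20:30:00.
2084-06-26 is a Monday; with Sunday=0 that is 1.

1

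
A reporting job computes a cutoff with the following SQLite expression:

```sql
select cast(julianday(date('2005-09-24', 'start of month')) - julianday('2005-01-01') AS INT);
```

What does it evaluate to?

243

`start of month` rewinds 2005-09-24 to 2005-09-01.
30 days remain in January 2005 after the 1st (31 − 1).
Full months from February 2005 through August 2005 contribute their day counts.
Then 1 day into September 2005.
Total: 30 + 28 + 31 + 30 + 31 + 30 + 31 + 31 + 1 = 243.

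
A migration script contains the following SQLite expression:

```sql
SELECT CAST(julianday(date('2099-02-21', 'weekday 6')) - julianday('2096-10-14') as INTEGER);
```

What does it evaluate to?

`weekday 6` advances to the next Saturday; 2099-02-21 is already a Saturday, so it stays at 2099-02-21.
17 days remain in October 2096 after the 14th (31 − 14).
Full months from November 2096 through January 2099 contribute their day counts.
Then 21 days into February 2099.
Total: 17 + 30 + 31 + 31 + 28 + 31 + 30 + 31 + 30 + 31 + 31 + 30 + 31 + 30 + 31 + 31 + 28 + 31 + 30 + 31 + 30 + 31 + 31 + 30 + 31 + 30 + 31 + 31 + 21 = 860.

860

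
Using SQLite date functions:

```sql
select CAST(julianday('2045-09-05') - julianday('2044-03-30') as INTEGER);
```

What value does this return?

1 day remains in March 2044 after the 30th (31 − 30).
Full months from April 2044 through August 2045 contribute their day counts.
Then 5 days into September 2045.
Total: 1 + 30 + 31 + 30 + 31 + 31 + 30 + 31 + 30 + 31 + 31 + 28 + 31 + 30 + 31 + 30 + 31 + 31 + 5 = 524.

524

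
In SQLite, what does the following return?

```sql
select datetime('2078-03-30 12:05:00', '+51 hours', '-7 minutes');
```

2078-04-01 14:58:00

+51 hours from 2078-03-30 12:05:00 is 2078-04-01 15:05:00 (crosses midnight).
-7 minutes from 2078-04-01 15:05:00 is 2078-04-01 14:58:00.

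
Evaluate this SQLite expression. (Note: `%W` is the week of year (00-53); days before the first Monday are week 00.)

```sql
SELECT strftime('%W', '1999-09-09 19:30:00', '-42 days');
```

First apply '-42 days': 1999-09-09 19:30:00 → 1999-07-29 19:30:00.
1999-07-29 is a Thursday. SQLite's %W counts Mondays since the year started; the result is 30.

30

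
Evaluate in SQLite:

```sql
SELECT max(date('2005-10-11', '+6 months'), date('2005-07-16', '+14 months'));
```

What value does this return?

date('2005-10-11', '+6 months') → 2006-04-11.
date('2005-07-16', '+14 months') → 2006-09-16.
Later of the two is 2006-09-16.

2006-09-16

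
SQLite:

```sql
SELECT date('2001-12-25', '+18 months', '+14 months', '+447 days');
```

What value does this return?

Adding +18 months to 2001-12-25 gives 2003-06-25.
Adding +14 months to 2003-06-25 gives 2004-08-25.
Applying '+447 days' to 2004-08-25: counting 447 days forward gives 2005-11-15.

2005-11-15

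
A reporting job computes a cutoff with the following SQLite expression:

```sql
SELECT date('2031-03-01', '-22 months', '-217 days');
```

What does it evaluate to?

2028-09-26

Adding -22 months to 2031-03-01 gives 2029-05-01.
Applying '-217 days' to 2029-05-01: counting 217 days back gives 2028-09-26.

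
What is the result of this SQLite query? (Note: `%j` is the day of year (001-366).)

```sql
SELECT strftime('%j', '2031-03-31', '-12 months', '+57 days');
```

First apply '-12 months', '+57 days': 2031-03-31 → 2030-05-27.
Day-of-year for 2030-05-27: days since 2030-01-01 inclusive = 147, zero-padded to 147.

147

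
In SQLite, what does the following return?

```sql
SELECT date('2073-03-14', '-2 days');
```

2073-03-12

Going back 2 days within March lands on 2073-03-12.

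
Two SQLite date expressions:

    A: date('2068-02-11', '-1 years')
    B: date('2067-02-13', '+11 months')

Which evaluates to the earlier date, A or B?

A = 2067-02-11.
B = 2068-01-13.
A is earlier.

A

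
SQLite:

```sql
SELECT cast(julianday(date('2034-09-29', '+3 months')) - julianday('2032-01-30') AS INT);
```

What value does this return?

Adding +3 months to 2034-09-29 gives 2034-12-29.
1 day remains in January 2032 after the 30th (31 − 30).
Full months from February 2032 through November 2034 contribute their day counts.
Then 29 days into December 2034.
Total: 1 + 29 + 31 + 30 + 31 + 30 + 31 + 31 + 30 + 31 + 30 + 31 + 31 + 28 + 31 + 30 + 31 + 30 + 31 + 31 + 30 + 31 + 30 + 31 + 31 + 28 + 31 + 30 + 31 + 30 + 31 + 31 + 30 + 31 + 30 + 29 = 1064.

1064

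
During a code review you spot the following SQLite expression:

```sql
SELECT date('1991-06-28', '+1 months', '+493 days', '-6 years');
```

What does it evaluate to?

Adding +1 month to 1991-06-28 gives 1991-07-28.
Applying '+493 days' to 1991-07-28: counting 493 days forward gives 1992-12-02.
Adding -6 years to 1992-12-02 gives 1986-12-02.

1986-12-02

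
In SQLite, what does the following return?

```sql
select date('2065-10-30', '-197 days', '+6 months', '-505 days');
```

Applying '-197 days' to 2065-10-30: counting 197 days back gives 2065-04-16.
Adding +6 months to 2065-04-16 gives 2065-10-16.
Applying '-505 days' to 2065-10-16: counting 505 days back gives 2064-05-29.

2064-05-29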